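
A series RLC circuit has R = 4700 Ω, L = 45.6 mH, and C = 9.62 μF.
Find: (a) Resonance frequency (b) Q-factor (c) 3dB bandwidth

Step 1 — Resonance condition Im(Z)=0 gives ω₀ = 1/√(LC).
Step 2 — ω₀ = 1/√(0.0456·9.62e-06) = 1510 rad/s.
Step 3 — f₀ = ω₀/(2π) = 240.3 Hz.
Step 4 — Series Q: Q = ω₀L/R = 1510·0.0456/4700 = 0.01465.
Step 5 — 3dB bandwidth: Δω = ω₀/Q = 1.031e+05 rad/s; BW = Δω/(2π) = 1.64e+04 Hz.

(a) f₀ = 240.3 Hz  (b) Q = 0.01465  (c) BW = 1.64e+04 Hz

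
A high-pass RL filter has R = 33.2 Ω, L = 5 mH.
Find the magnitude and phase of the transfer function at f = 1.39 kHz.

Step 1 — Angular frequency: ω = 2π·1390 = 8734 rad/s.
Step 2 — Transfer function: H(jω) = jωL/(R + jωL).
Step 3 — Numerator jωL = j·43.67; denominator R + jωL = 33.2 + j43.67.
Step 4 — H = 0.6337 + j0.4818.
Step 5 — Magnitude: |H| = 0.7961 (-2.0 dB); phase: φ = 37.2°.

|H| = 0.7961 (-2.0 dB), φ = 37.2°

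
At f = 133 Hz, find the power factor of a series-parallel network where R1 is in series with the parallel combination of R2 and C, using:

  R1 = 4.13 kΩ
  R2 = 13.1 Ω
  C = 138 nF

Step 1 — Angular frequency: ω = 2π·f = 2π·133 = 835.7 rad/s.
Step 2 — Component impedances:
  R1: Z = R = 4130 Ω
  R2: Z = R = 13.1 Ω
  C: Z = 1/(jωC) = -j/(ω·C) = 0 - j8671 Ω
Step 3 — Parallel branch: R2 || C = 1/(1/R2 + 1/C) = 13.1 - j0.01979 Ω.
Step 4 — Series with R1: Z_total = R1 + (R2 || C) = 4143 - j0.01979 Ω = 4143∠-0.0° Ω.
Step 5 — Power factor: PF = cos(φ) = Re(Z)/|Z| = 4143/4143 = 1.
Step 6 — Type: Im(Z) = -0.01979 ⇒ leading (phase φ = -0.0°).

PF = 1 (leading, φ = -0.0°)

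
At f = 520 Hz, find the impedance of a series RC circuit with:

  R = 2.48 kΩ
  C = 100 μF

Step 1 — Angular frequency: ω = 2π·f = 2π·520 = 3267 rad/s.
Step 2 — Component impedances:
  R: Z = R = 2480 Ω
  C: Z = 1/(jωC) = -j/(ω·C) = 0 - j3.061 Ω
Step 3 — Series combination: Z_total = R + C = 2480 - j3.061 Ω = 2480∠-0.1° Ω.

Z = 2480 - j3.061 Ω = 2480∠-0.1° Ω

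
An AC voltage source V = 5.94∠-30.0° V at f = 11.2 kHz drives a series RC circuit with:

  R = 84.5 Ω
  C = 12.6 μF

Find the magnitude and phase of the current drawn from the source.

Step 1 — Angular frequency: ω = 2π·f = 2π·1.12e+04 = 7.037e+04 rad/s.
Step 2 — Component impedances:
  R: Z = R = 84.5 Ω
  C: Z = 1/(jωC) = -j/(ω·C) = 0 - j1.128 Ω
Step 3 — Series combination: Z_total = R + C = 84.5 - j1.128 Ω = 84.51∠-0.8° Ω.
Step 4 — Source phasor: V = 5.94∠-30.0° V = 5.144 - j2.97 V.
Step 5 — Ohm's law: I = V / Z_total = (5.144 - j2.97) / (84.5 - j1.128) = 0.06134 - j0.03433 A.
Step 6 — Convert to polar: |I| = 0.07029 A, ∠I = -29.2°.

I = 0.07029∠-29.2° A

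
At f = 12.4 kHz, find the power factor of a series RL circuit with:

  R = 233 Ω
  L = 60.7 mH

Step 1 — Angular frequency: ω = 2π·f = 2π·1.24e+04 = 7.791e+04 rad/s.
Step 2 — Component impedances:
  R: Z = R = 233 Ω
  L: Z = jωL = j·7.791e+04·0.0607 = 0 + j4729 Ω
Step 3 — Series combination: Z_total = R + L = 233 + j4729 Ω = 4735∠87.2° Ω.
Step 4 — Power factor: PF = cos(φ) = Re(Z)/|Z| = 233/4735 = 0.04921.
Step 5 — Type: Im(Z) = 4729 ⇒ lagging (phase φ = 87.2°).

PF = 0.04921 (lagging, φ = 87.2°)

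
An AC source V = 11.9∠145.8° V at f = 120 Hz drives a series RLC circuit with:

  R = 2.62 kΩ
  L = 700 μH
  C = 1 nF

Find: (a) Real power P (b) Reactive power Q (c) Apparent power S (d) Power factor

Step 1 — Angular frequency: ω = 2π·f = 2π·120 = 754 rad/s.
Step 2 — Component impedances:
  R: Z = R = 2620 Ω
  L: Z = jωL = j·754·0.0007 = 0 + j0.5278 Ω
  C: Z = 1/(jωC) = -j/(ω·C) = 0 - j1.326e+06 Ω
Step 3 — Series combination: Z_total = R + L + C = 2620 - j1.326e+06 Ω = 1.326e+06∠-89.9° Ω.
Step 4 — Source phasor: V = 11.9∠145.8° V = -9.842 + j6.689 V.
Step 5 — Current: I = V / Z = -5.058e-06 - j7.411e-06 A = 8.972e-06∠-124.3° A.
Step 6 — Complex power: S = V·I* = 2.109e-07 - j0.0001068 VA.
Step 7 — Real power: P = Re(S) = 2.109e-07 W.
Step 8 — Reactive power: Q = Im(S) = -0.0001068 VAR.
Step 9 — Apparent power: |S| = 0.0001068 VA.
Step 10 — Power factor: PF = P/|S| = 0.001975 (leading).

(a) P = 2.109e-07 W  (b) Q = -0.0001068 VAR  (c) S = 0.0001068 VA  (d) PF = 0.001975 (leading)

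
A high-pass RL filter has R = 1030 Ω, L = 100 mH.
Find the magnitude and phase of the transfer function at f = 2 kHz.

Step 1 — Angular frequency: ω = 2π·2000 = 1.257e+04 rad/s.
Step 2 — Transfer function: H(jω) = jωL/(R + jωL).
Step 3 — Numerator jωL = j·1257; denominator R + jωL = 1030 + j1257.
Step 4 — H = 0.5981 + j0.4903.
Step 5 — Magnitude: |H| = 0.7734 (-2.2 dB); phase: φ = 39.3°.

|H| = 0.7734 (-2.2 dB), φ = 39.3°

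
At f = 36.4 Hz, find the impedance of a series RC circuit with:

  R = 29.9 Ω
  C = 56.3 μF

Step 1 — Angular frequency: ω = 2π·f = 2π·36.4 = 228.7 rad/s.
Step 2 — Component impedances:
  R: Z = R = 29.9 Ω
  C: Z = 1/(jωC) = -j/(ω·C) = 0 - j77.66 Ω
Step 3 — Series combination: Z_total = R + C = 29.9 - j77.66 Ω = 83.22∠-68.9° Ω.

Z = 29.9 - j77.66 Ω = 83.22∠-68.9° Ω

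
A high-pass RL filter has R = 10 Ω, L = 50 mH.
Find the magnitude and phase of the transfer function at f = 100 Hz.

Step 1 — Angular frequency: ω = 2π·100 = 628.3 rad/s.
Step 2 — Transfer function: H(jω) = jωL/(R + jωL).
Step 3 — Numerator jωL = j·31.42; denominator R + jωL = 10 + j31.42.
Step 4 — H = 0.908 + j0.289.
Step 5 — Magnitude: |H| = 0.9529 (-0.4 dB); phase: φ = 17.7°.

|H| = 0.9529 (-0.4 dB), φ = 17.7°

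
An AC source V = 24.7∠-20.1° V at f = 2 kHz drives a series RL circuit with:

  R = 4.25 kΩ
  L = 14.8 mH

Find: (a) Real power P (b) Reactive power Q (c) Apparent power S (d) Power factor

Step 1 — Angular frequency: ω = 2π·f = 2π·2000 = 1.257e+04 rad/s.
Step 2 — Component impedances:
  R: Z = R = 4250 Ω
  L: Z = jωL = j·1.257e+04·0.0148 = 0 + j186 Ω
Step 3 — Series combination: Z_total = R + L = 4250 + j186 Ω = 4254∠2.5° Ω.
Step 4 — Source phasor: V = 24.7∠-20.1° V = 23.2 - j8.488 V.
Step 5 — Current: I = V / Z = 0.00536 - j0.002232 A = 0.005806∠-22.6° A.
Step 6 — Complex power: S = V·I* = 0.1433 + j0.00627 VA.
Step 7 — Real power: P = Re(S) = 0.1433 W.
Step 8 — Reactive power: Q = Im(S) = 0.00627 VAR.
Step 9 — Apparent power: |S| = 0.1434 VA.
Step 10 — Power factor: PF = P/|S| = 0.999 (lagging).

(a) P = 0.1433 W  (b) Q = 0.00627 VAR  (c) S = 0.1434 VA  (d) PF = 0.999 (lagging)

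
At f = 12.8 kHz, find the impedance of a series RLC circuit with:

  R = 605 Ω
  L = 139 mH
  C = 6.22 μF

Step 1 — Angular frequency: ω = 2π·f = 2π·1.28e+04 = 8.042e+04 rad/s.
Step 2 — Component impedances:
  R: Z = R = 605 Ω
  L: Z = jωL = j·8.042e+04·0.139 = 0 + j1.118e+04 Ω
  C: Z = 1/(jωC) = -j/(ω·C) = 0 - j1.999 Ω
Step 3 — Series combination: Z_total = R + L + C = 605 + j1.118e+04 Ω = 1.119e+04∠86.9° Ω.

Z = 605 + j1.118e+04 Ω = 1.119e+04∠86.9° Ω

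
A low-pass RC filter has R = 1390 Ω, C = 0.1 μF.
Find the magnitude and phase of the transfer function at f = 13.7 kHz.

Step 1 — Angular frequency: ω = 2π·1.37e+04 = 8.608e+04 rad/s.
Step 2 — Transfer function: H(jω) = 1/(1 + jωRC).
Step 3 — Denominator: 1 + jωRC = 1 + j·8.608e+04·1390·1e-07 = 1 + j11.97.
Step 4 — H = 0.006937 - j0.083.
Step 5 — Magnitude: |H| = 0.08329 (-21.6 dB); phase: φ = -85.2°.

|H| = 0.08329 (-21.6 dB), φ = -85.2°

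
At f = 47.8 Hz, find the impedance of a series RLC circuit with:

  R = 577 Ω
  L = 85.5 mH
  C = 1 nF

Step 1 — Angular frequency: ω = 2π·f = 2π·47.8 = 300.3 rad/s.
Step 2 — Component impedances:
  R: Z = R = 577 Ω
  L: Z = jωL = j·300.3·0.0855 = 0 + j25.68 Ω
  C: Z = 1/(jωC) = -j/(ω·C) = 0 - j3.33e+06 Ω
Step 3 — Series combination: Z_total = R + L + C = 577 - j3.33e+06 Ω = 3.33e+06∠-90.0° Ω.

Z = 577 - j3.33e+06 Ω = 3.33e+06∠-90.0° Ω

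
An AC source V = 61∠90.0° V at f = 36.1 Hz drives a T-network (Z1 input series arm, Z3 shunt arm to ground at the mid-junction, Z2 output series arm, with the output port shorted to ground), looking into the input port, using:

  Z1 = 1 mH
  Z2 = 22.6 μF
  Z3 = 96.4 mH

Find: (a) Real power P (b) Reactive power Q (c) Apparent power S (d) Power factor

Step 1 — Angular frequency: ω = 2π·f = 2π·36.1 = 226.8 rad/s.
Step 2 — Component impedances:
  Z1: Z = jωL = j·226.8·0.001 = 0 + j0.2268 Ω
  Z2: Z = 1/(jωC) = -j/(ω·C) = 0 - j195.1 Ω
  Z3: Z = jωL = j·226.8·0.0964 = 0 + j21.87 Ω
Step 3 — With the output port shorted to ground, the output series arm Z2 runs from the junction to ground; the shunt arm Z3 also runs from the junction to ground. They appear in parallel: Z3 || Z2 = 0 + j24.63 Ω.
Step 4 — Series with input arm Z1: Z_in = Z1 + (Z3 || Z2) = 0 + j24.85 Ω = 24.85∠90.0° Ω.
Step 5 — Source phasor: V = 61∠90.0° V = 0 + j61 V.
Step 6 — Current: I = V / Z = 2.454 A = 2.454∠-0.0° A.
Step 7 — Complex power: S = V·I* = 0 + j149.7 VA.
Step 8 — Real power: P = Re(S) = 0 W.
Step 9 — Reactive power: Q = Im(S) = 149.7 VAR.
Step 10 — Apparent power: |S| = 149.7 VA.
Step 11 — Power factor: PF = P/|S| = 0 (lagging).

(a) P = 0 W  (b) Q = 149.7 VAR  (c) S = 149.7 VA  (d) PF = 0 (lagging)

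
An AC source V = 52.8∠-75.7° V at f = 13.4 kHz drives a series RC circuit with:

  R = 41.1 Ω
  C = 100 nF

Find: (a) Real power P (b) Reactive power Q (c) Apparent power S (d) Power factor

Step 1 — Angular frequency: ω = 2π·f = 2π·1.34e+04 = 8.419e+04 rad/s.
Step 2 — Component impedances:
  R: Z = R = 41.1 Ω
  C: Z = 1/(jωC) = -j/(ω·C) = 0 - j118.8 Ω
Step 3 — Series combination: Z_total = R + C = 41.1 - j118.8 Ω = 125.7∠-70.9° Ω.
Step 4 — Source phasor: V = 52.8∠-75.7° V = 13.04 - j51.16 V.
Step 5 — Current: I = V / Z = 0.4186 - j0.03506 A = 0.4201∠-4.8° A.
Step 6 — Complex power: S = V·I* = 7.254 - j20.96 VA.
Step 7 — Real power: P = Re(S) = 7.254 W.
Step 8 — Reactive power: Q = Im(S) = -20.96 VAR.
Step 9 — Apparent power: |S| = 22.18 VA.
Step 10 — Power factor: PF = P/|S| = 0.327 (leading).

(a) P = 7.254 W  (b) Q = -20.96 VAR  (c) S = 22.18 VA  (d) PF = 0.327 (leading)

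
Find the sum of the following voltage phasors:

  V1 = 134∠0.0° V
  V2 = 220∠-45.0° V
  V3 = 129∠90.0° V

Step 1 — Convert each phasor to rectangular form:
  V1 = 134·(cos(0.0°) + j·sin(0.0°)) = 134 V
  V2 = 220·(cos(-45.0°) + j·sin(-45.0°)) = 155.6 - j155.6 V
  V3 = 129·(cos(90.0°) + j·sin(90.0°)) = 0 + j129 V
Step 2 — Sum components: V_total = 289.6 - j26.56 V.
Step 3 — Convert to polar: |V_total| = 290.8 V, ∠V_total = -5.2°.

V_total = 290.8∠-5.2° V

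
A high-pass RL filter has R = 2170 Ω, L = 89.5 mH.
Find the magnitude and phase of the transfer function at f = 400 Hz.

Step 1 — Angular frequency: ω = 2π·400 = 2513 rad/s.
Step 2 — Transfer function: H(jω) = jωL/(R + jωL).
Step 3 — Numerator jωL = j·224.9; denominator R + jωL = 2170 + j224.9.
Step 4 — H = 0.01063 + j0.1026.
Step 5 — Magnitude: |H| = 0.1031 (-19.7 dB); phase: φ = 84.1°.

|H| = 0.1031 (-19.7 dB), φ = 84.1°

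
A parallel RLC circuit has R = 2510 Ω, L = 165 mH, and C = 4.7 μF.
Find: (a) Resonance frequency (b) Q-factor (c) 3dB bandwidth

Step 1 — Resonance: ω₀ = 1/√(LC) = 1/√(0.165·4.7e-06) = 1136 rad/s.
Step 2 — f₀ = ω₀/(2π) = 180.7 Hz.
Step 3 — Parallel Q: Q = R/(ω₀L) = 2510/(1136·0.165) = 13.4.
Step 4 — Bandwidth: Δω = ω₀/Q = 84.77 rad/s; BW = Δω/(2π) = 13.49 Hz.

(a) f₀ = 180.7 Hz  (b) Q = 13.4  (c) BW = 13.49 Hz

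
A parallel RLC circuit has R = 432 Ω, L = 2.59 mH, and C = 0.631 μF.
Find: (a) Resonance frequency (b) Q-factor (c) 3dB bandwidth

Step 1 — Resonance: ω₀ = 1/√(LC) = 1/√(0.00259·6.31e-07) = 2.474e+04 rad/s.
Step 2 — f₀ = ω₀/(2π) = 3937 Hz.
Step 3 — Parallel Q: Q = R/(ω₀L) = 432/(2.474e+04·0.00259) = 6.743.
Step 4 — Bandwidth: Δω = ω₀/Q = 3668 rad/s; BW = Δω/(2π) = 583.9 Hz.

(a) f₀ = 3937 Hz  (b) Q = 6.743  (c) BW = 583.9 Hz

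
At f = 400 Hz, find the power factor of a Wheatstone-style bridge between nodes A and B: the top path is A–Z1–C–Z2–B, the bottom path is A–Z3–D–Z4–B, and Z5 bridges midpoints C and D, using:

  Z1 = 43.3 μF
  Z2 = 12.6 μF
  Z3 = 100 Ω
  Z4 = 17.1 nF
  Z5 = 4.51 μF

Step 1 — Angular frequency: ω = 2π·f = 2π·400 = 2513 rad/s.
Step 2 — Component impedances:
  Z1: Z = 1/(jωC) = -j/(ω·C) = 0 - j9.189 Ω
  Z2: Z = 1/(jωC) = -j/(ω·C) = 0 - j31.58 Ω
  Z3: Z = R = 100 Ω
  Z4: Z = 1/(jωC) = -j/(ω·C) = 0 - j2.327e+04 Ω
  Z5: Z = 1/(jωC) = -j/(ω·C) = 0 - j88.22 Ω
Step 3 — Bridge requires nodal analysis (the Z5 bridge couples midpoints C and D, so the two paths cannot be reduced to a simple series/parallel combination). Setting node B to ground and injecting 1 A at node A, the 3-node admittance system at A, C, D solves to V_A = Z_AB = 0.446 - j40.29 Ω = 40.29∠-89.4° Ω.
Step 4 — Power factor: PF = cos(φ) = Re(Z)/|Z| = 0.446/40.29 = 0.01107.
Step 5 — Type: Im(Z) = -40.29 ⇒ leading (phase φ = -89.4°).

PF = 0.01107 (leading, φ = -89.4°)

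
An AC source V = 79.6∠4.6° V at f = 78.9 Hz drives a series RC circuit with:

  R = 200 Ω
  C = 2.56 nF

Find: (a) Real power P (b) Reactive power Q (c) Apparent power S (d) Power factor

Step 1 — Angular frequency: ω = 2π·f = 2π·78.9 = 495.7 rad/s.
Step 2 — Component impedances:
  R: Z = R = 200 Ω
  C: Z = 1/(jωC) = -j/(ω·C) = 0 - j7.88e+05 Ω
Step 3 — Series combination: Z_total = R + C = 200 - j7.88e+05 Ω = 7.88e+05∠-90.0° Ω.
Step 4 — Source phasor: V = 79.6∠4.6° V = 79.34 + j6.384 V.
Step 5 — Current: I = V / Z = -8.076e-06 + j0.0001007 A = 0.000101∠94.6° A.
Step 6 — Complex power: S = V·I* = 2.041e-06 - j0.008041 VA.
Step 7 — Real power: P = Re(S) = 2.041e-06 W.
Step 8 — Reactive power: Q = Im(S) = -0.008041 VAR.
Step 9 — Apparent power: |S| = 0.008041 VA.
Step 10 — Power factor: PF = P/|S| = 0.0002538 (leading).

(a) P = 2.041e-06 W  (b) Q = -0.008041 VAR  (c) S = 0.008041 VA  (d) PF = 0.0002538 (leading)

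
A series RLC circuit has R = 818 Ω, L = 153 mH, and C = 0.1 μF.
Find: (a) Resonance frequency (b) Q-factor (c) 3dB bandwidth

Step 1 — Resonance: ω₀ = 1/√(LC) = 1/√(0.153·1e-07) = 8085 rad/s.
Step 2 — f₀ = ω₀/(2π) = 1287 Hz.
Step 3 — Series Q: Q = ω₀L/R = 8085·0.153/818 = 1.512.
Step 4 — Bandwidth: Δω = ω₀/Q = 5346 rad/s; BW = Δω/(2π) = 850.9 Hz.

(a) f₀ = 1287 Hz  (b) Q = 1.512  (c) BW = 850.9 Hz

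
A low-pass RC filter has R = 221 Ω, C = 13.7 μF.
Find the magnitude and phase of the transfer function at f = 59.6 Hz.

Step 1 — Angular frequency: ω = 2π·59.6 = 374.5 rad/s.
Step 2 — Transfer function: H(jω) = 1/(1 + jωRC).
Step 3 — Denominator: 1 + jωRC = 1 + j·374.5·221·1.37e-05 = 1 + j1.134.
Step 4 — H = 0.4375 - j0.4961.
Step 5 — Magnitude: |H| = 0.6615 (-3.6 dB); phase: φ = -48.6°.

|H| = 0.6615 (-3.6 dB), φ = -48.6°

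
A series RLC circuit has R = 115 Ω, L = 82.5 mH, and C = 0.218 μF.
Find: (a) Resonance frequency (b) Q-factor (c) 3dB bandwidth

Step 1 — Resonance condition Im(Z)=0 gives ω₀ = 1/√(LC).
Step 2 — ω₀ = 1/√(0.0825·2.18e-07) = 7457 rad/s.
Step 3 — f₀ = ω₀/(2π) = 1187 Hz.
Step 4 — Series Q: Q = ω₀L/R = 7457·0.0825/115 = 5.349.
Step 5 — 3dB bandwidth: Δω = ω₀/Q = 1394 rad/s; BW = Δω/(2π) = 221.9 Hz.

(a) f₀ = 1187 Hz  (b) Q = 5.349  (c) BW = 221.9 Hz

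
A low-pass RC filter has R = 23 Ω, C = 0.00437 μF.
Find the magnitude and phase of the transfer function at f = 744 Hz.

Step 1 — Angular frequency: ω = 2π·744 = 4675 rad/s.
Step 2 — Transfer function: H(jω) = 1/(1 + jωRC).
Step 3 — Denominator: 1 + jωRC = 1 + j·4675·23·4.37e-09 = 1 + j0.0004699.
Step 4 — H = 1 - j0.0004699.
Step 5 — Magnitude: |H| = 1 (-0.0 dB); phase: φ = -0.0°.

|H| = 1 (-0.0 dB), φ = -0.0°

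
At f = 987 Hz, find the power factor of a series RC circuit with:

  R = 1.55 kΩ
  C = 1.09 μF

Step 1 — Angular frequency: ω = 2π·f = 2π·987 = 6202 rad/s.
Step 2 — Component impedances:
  R: Z = R = 1550 Ω
  C: Z = 1/(jωC) = -j/(ω·C) = 0 - j147.9 Ω
Step 3 — Series combination: Z_total = R + C = 1550 - j147.9 Ω = 1557∠-5.5° Ω.
Step 4 — Power factor: PF = cos(φ) = Re(Z)/|Z| = 1550/1557 = 0.9955.
Step 5 — Type: Im(Z) = -147.9 ⇒ leading (phase φ = -5.5°).

PF = 0.9955 (leading, φ = -5.5°)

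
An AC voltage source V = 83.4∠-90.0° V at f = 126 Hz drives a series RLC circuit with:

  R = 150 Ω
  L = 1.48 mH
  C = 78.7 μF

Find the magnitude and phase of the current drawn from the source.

Step 1 — Angular frequency: ω = 2π·f = 2π·126 = 791.7 rad/s.
Step 2 — Component impedances:
  R: Z = R = 150 Ω
  L: Z = jωL = j·791.7·0.00148 = 0 + j1.172 Ω
  C: Z = 1/(jωC) = -j/(ω·C) = 0 - j16.05 Ω
Step 3 — Series combination: Z_total = R + L + C = 150 - j14.88 Ω = 150.7∠-5.7° Ω.
Step 4 — Source phasor: V = 83.4∠-90.0° V = 0 - j83.4 V.
Step 5 — Ohm's law: I = V / Z_total = (0 - j83.4) / (150 - j14.88) = 0.05461 - j0.5506 A.
Step 6 — Convert to polar: |I| = 0.5533 A, ∠I = -84.3°.

I = 0.5533∠-84.3° A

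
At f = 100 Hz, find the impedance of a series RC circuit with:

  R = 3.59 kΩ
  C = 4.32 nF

Step 1 — Angular frequency: ω = 2π·f = 2π·100 = 628.3 rad/s.
Step 2 — Component impedances:
  R: Z = R = 3590 Ω
  C: Z = 1/(jωC) = -j/(ω·C) = 0 - j3.684e+05 Ω
Step 3 — Series combination: Z_total = R + C = 3590 - j3.684e+05 Ω = 3.684e+05∠-89.4° Ω.

Z = 3590 - j3.684e+05 Ω = 3.684e+05∠-89.4° Ω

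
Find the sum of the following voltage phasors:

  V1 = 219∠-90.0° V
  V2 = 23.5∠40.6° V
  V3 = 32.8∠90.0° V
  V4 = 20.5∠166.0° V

Step 1 — Convert each phasor to rectangular form:
  V1 = 219·(cos(-90.0°) + j·sin(-90.0°)) = 0 - j219 V
  V2 = 23.5·(cos(40.6°) + j·sin(40.6°)) = 17.84 + j15.29 V
  V3 = 32.8·(cos(90.0°) + j·sin(90.0°)) = 0 + j32.8 V
  V4 = 20.5·(cos(166.0°) + j·sin(166.0°)) = -19.89 + j4.959 V
Step 2 — Sum components: V_total = -2.048 - j165.9 V.
Step 3 — Convert to polar: |V_total| = 166 V, ∠V_total = -90.7°.

V_total = 166∠-90.7° V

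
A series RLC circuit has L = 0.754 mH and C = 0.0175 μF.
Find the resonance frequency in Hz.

Step 1 — Resonance condition Im(Z)=0 gives ω₀ = 1/√(LC).
Step 2 — ω₀ = 1/√(0.000754·1.75e-08) = 2.753e+05 rad/s.
Step 3 — f₀ = ω₀/(2π) = 4.381e+04 Hz.

f₀ = 4.381e+04 Hz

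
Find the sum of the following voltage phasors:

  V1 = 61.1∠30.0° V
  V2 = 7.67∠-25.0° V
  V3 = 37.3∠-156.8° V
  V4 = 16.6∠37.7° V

Step 1 — Convert each phasor to rectangular form:
  V1 = 61.1·(cos(30.0°) + j·sin(30.0°)) = 52.91 + j30.55 V
  V2 = 7.67·(cos(-25.0°) + j·sin(-25.0°)) = 6.951 - j3.241 V
  V3 = 37.3·(cos(-156.8°) + j·sin(-156.8°)) = -34.28 - j14.69 V
  V4 = 16.6·(cos(37.7°) + j·sin(37.7°)) = 13.13 + j10.15 V
Step 2 — Sum components: V_total = 38.72 + j22.77 V.
Step 3 — Convert to polar: |V_total| = 44.91 V, ∠V_total = 30.5°.

V_total = 44.91∠30.5° V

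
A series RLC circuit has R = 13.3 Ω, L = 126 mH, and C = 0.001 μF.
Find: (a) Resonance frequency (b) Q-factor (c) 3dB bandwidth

Step 1 — Resonance condition Im(Z)=0 gives ω₀ = 1/√(LC).
Step 2 — ω₀ = 1/√(0.126·1e-09) = 8.909e+04 rad/s.
Step 3 — f₀ = ω₀/(2π) = 1.418e+04 Hz.
Step 4 — Series Q: Q = ω₀L/R = 8.909e+04·0.126/13.3 = 844.
Step 5 — 3dB bandwidth: Δω = ω₀/Q = 105.6 rad/s; BW = Δω/(2π) = 16.8 Hz.

(a) f₀ = 1.418e+04 Hz  (b) Q = 844  (c) BW = 16.8 Hz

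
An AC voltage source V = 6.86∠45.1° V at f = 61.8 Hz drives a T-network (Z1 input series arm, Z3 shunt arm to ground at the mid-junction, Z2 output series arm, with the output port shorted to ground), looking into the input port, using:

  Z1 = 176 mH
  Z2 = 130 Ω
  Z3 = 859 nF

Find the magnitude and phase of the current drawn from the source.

Step 1 — Angular frequency: ω = 2π·f = 2π·61.8 = 388.3 rad/s.
Step 2 — Component impedances:
  Z1: Z = jωL = j·388.3·0.176 = 0 + j68.34 Ω
  Z2: Z = R = 130 Ω
  Z3: Z = 1/(jωC) = -j/(ω·C) = 0 - j2998 Ω
Step 3 — With the output port shorted to ground, the output series arm Z2 runs from the junction to ground; the shunt arm Z3 also runs from the junction to ground. They appear in parallel: Z3 || Z2 = 129.8 - j5.626 Ω.
Step 4 — Series with input arm Z1: Z_in = Z1 + (Z3 || Z2) = 129.8 + j62.71 Ω = 144.1∠25.8° Ω.
Step 5 — Source phasor: V = 6.86∠45.1° V = 4.842 + j4.859 V.
Step 6 — Ohm's law: I = V / Z_total = (4.842 + j4.859) / (129.8 + j62.71) = 0.04492 + j0.01574 A.
Step 7 — Convert to polar: |I| = 0.0476 A, ∠I = 19.3°.

I = 0.0476∠19.3° A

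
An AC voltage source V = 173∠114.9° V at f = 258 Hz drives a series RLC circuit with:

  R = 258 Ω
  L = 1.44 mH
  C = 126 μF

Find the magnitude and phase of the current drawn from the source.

Step 1 — Angular frequency: ω = 2π·f = 2π·258 = 1621 rad/s.
Step 2 — Component impedances:
  R: Z = R = 258 Ω
  L: Z = jωL = j·1621·0.00144 = 0 + j2.334 Ω
  C: Z = 1/(jωC) = -j/(ω·C) = 0 - j4.896 Ω
Step 3 — Series combination: Z_total = R + L + C = 258 - j2.562 Ω = 258∠-0.6° Ω.
Step 4 — Source phasor: V = 173∠114.9° V = -72.84 + j156.9 V.
Step 5 — Ohm's law: I = V / Z_total = (-72.84 + j156.9) / (258 - j2.562) = -0.2883 + j0.6053 A.
Step 6 — Convert to polar: |I| = 0.6705 A, ∠I = 115.5°.

I = 0.6705∠115.5° A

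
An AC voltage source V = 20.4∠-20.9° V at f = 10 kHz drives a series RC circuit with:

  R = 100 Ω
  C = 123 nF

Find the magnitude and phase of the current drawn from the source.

Step 1 — Angular frequency: ω = 2π·f = 2π·1e+04 = 6.283e+04 rad/s.
Step 2 — Component impedances:
  R: Z = R = 100 Ω
  C: Z = 1/(jωC) = -j/(ω·C) = 0 - j129.4 Ω
Step 3 — Series combination: Z_total = R + C = 100 - j129.4 Ω = 163.5∠-52.3° Ω.
Step 4 — Source phasor: V = 20.4∠-20.9° V = 19.06 - j7.277 V.
Step 5 — Ohm's law: I = V / Z_total = (19.06 - j7.277) / (100 - j129.4) = 0.1065 + j0.065 A.
Step 6 — Convert to polar: |I| = 0.1247 A, ∠I = 31.4°.

I = 0.1247∠31.4° A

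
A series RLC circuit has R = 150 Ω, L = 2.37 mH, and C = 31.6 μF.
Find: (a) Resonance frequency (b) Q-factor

Step 1 — Resonance condition Im(Z)=0 gives ω₀ = 1/√(LC).
Step 2 — ω₀ = 1/√(0.00237·3.16e-05) = 3654 rad/s.
Step 3 — f₀ = ω₀/(2π) = 581.6 Hz.
Step 4 — Series Q: Q = ω₀L/R = 3654·0.00237/150 = 0.05774.

(a) f₀ = 581.6 Hz  (b) Q = 0.05774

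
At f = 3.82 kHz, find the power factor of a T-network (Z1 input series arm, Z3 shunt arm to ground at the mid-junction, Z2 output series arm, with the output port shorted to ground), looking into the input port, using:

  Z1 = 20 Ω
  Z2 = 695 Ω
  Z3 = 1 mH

Step 1 — Angular frequency: ω = 2π·f = 2π·3820 = 2.4e+04 rad/s.
Step 2 — Component impedances:
  Z1: Z = R = 20 Ω
  Z2: Z = R = 695 Ω
  Z3: Z = jωL = j·2.4e+04·0.001 = 0 + j24 Ω
Step 3 — With the output port shorted to ground, the output series arm Z2 runs from the junction to ground; the shunt arm Z3 also runs from the junction to ground. They appear in parallel: Z3 || Z2 = 0.8279 + j23.97 Ω.
Step 4 — Series with input arm Z1: Z_in = Z1 + (Z3 || Z2) = 20.83 + j23.97 Ω = 31.76∠49.0° Ω.
Step 5 — Power factor: PF = cos(φ) = Re(Z)/|Z| = 20.83/31.76 = 0.6559.
Step 6 — Type: Im(Z) = 23.97 ⇒ lagging (phase φ = 49.0°).

PF = 0.6559 (lagging, φ = 49.0°)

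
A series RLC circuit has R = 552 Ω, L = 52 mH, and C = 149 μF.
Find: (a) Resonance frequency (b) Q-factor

Step 1 — Resonance condition Im(Z)=0 gives ω₀ = 1/√(LC).
Step 2 — ω₀ = 1/√(0.052·0.000149) = 359.3 rad/s.
Step 3 — f₀ = ω₀/(2π) = 57.18 Hz.
Step 4 — Series Q: Q = ω₀L/R = 359.3·0.052/552 = 0.03384.

(a) f₀ = 57.18 Hz  (b) Q = 0.03384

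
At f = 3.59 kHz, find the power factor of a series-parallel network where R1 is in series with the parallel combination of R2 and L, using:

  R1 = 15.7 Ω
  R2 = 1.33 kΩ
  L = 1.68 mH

Step 1 — Angular frequency: ω = 2π·f = 2π·3590 = 2.256e+04 rad/s.
Step 2 — Component impedances:
  R1: Z = R = 15.7 Ω
  R2: Z = R = 1330 Ω
  L: Z = jωL = j·2.256e+04·0.00168 = 0 + j37.9 Ω
Step 3 — Parallel branch: R2 || L = 1/(1/R2 + 1/L) = 1.079 + j37.86 Ω.
Step 4 — Series with R1: Z_total = R1 + (R2 || L) = 16.78 + j37.86 Ω = 41.42∠66.1° Ω.
Step 5 — Power factor: PF = cos(φ) = Re(Z)/|Z| = 16.78/41.42 = 0.4051.
Step 6 — Type: Im(Z) = 37.86 ⇒ lagging (phase φ = 66.1°).

PF = 0.4051 (lagging, φ = 66.1°)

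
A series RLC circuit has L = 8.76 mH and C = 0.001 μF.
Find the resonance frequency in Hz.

Step 1 — Resonance condition Im(Z)=0 gives ω₀ = 1/√(LC).
Step 2 — ω₀ = 1/√(0.00876·1e-09) = 3.379e+05 rad/s.
Step 3 — f₀ = ω₀/(2π) = 5.377e+04 Hz.

f₀ = 5.377e+04 Hz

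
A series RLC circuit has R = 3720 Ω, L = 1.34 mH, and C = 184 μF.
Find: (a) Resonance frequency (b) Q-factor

Step 1 — Resonance condition Im(Z)=0 gives ω₀ = 1/√(LC).
Step 2 — ω₀ = 1/√(0.00134·0.000184) = 2014 rad/s.
Step 3 — f₀ = ω₀/(2π) = 320.5 Hz.
Step 4 — Series Q: Q = ω₀L/R = 2014·0.00134/3720 = 0.0007254.

(a) f₀ = 320.5 Hz  (b) Q = 0.0007254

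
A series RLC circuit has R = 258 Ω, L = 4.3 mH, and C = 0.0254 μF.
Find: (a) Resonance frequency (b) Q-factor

Step 1 — Resonance condition Im(Z)=0 gives ω₀ = 1/√(LC).
Step 2 — ω₀ = 1/√(0.0043·2.54e-08) = 9.569e+04 rad/s.
Step 3 — f₀ = ω₀/(2π) = 1.523e+04 Hz.
Step 4 — Series Q: Q = ω₀L/R = 9.569e+04·0.0043/258 = 1.595.

(a) f₀ = 1.523e+04 Hz  (b) Q = 1.595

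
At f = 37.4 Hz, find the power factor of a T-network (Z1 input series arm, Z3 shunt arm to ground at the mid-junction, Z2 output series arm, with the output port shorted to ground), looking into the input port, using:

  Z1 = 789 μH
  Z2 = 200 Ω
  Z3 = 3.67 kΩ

Step 1 — Angular frequency: ω = 2π·f = 2π·37.4 = 235 rad/s.
Step 2 — Component impedances:
  Z1: Z = jωL = j·235·0.000789 = 0 + j0.1854 Ω
  Z2: Z = R = 200 Ω
  Z3: Z = R = 3670 Ω
Step 3 — With the output port shorted to ground, the output series arm Z2 runs from the junction to ground; the shunt arm Z3 also runs from the junction to ground. They appear in parallel: Z3 || Z2 = 189.7 Ω.
Step 4 — Series with input arm Z1: Z_in = Z1 + (Z3 || Z2) = 189.7 + j0.1854 Ω = 189.7∠0.1° Ω.
Step 5 — Power factor: PF = cos(φ) = Re(Z)/|Z| = 189.7/189.7 = 1.
Step 6 — Type: Im(Z) = 0.1854 ⇒ lagging (phase φ = 0.1°).

PF = 1 (lagging, φ = 0.1°)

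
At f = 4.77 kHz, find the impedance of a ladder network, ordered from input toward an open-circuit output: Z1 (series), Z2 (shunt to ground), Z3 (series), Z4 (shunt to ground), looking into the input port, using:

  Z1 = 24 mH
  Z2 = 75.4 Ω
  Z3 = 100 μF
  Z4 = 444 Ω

Step 1 — Angular frequency: ω = 2π·f = 2π·4770 = 2.997e+04 rad/s.
Step 2 — Component impedances:
  Z1: Z = jωL = j·2.997e+04·0.024 = 0 + j719.3 Ω
  Z2: Z = R = 75.4 Ω
  Z3: Z = 1/(jωC) = -j/(ω·C) = 0 - j0.3337 Ω
  Z4: Z = R = 444 Ω
Step 3 — Ladder network (open output): work backward from the far end, alternating series and parallel combinations. Z_in = 64.45 + j719.3 Ω = 722.2∠84.9° Ω.

Z = 64.45 + j719.3 Ω = 722.2∠84.9° Ω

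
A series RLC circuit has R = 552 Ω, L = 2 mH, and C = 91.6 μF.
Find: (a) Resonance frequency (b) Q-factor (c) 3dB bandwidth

Step 1 — Resonance: ω₀ = 1/√(LC) = 1/√(0.002·9.16e-05) = 2336 rad/s.
Step 2 — f₀ = ω₀/(2π) = 371.8 Hz.
Step 3 — Series Q: Q = ω₀L/R = 2336·0.002/552 = 0.008465.
Step 4 — Bandwidth: Δω = ω₀/Q = 2.76e+05 rad/s; BW = Δω/(2π) = 4.393e+04 Hz.

(a) f₀ = 371.8 Hz  (b) Q = 0.008465  (c) BW = 4.393e+04 Hz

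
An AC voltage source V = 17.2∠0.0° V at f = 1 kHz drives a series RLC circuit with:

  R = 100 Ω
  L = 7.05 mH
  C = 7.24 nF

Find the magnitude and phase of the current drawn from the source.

Step 1 — Angular frequency: ω = 2π·f = 2π·1000 = 6283 rad/s.
Step 2 — Component impedances:
  R: Z = R = 100 Ω
  L: Z = jωL = j·6283·0.00705 = 0 + j44.3 Ω
  C: Z = 1/(jωC) = -j/(ω·C) = 0 - j2.198e+04 Ω
Step 3 — Series combination: Z_total = R + L + C = 100 - j2.194e+04 Ω = 2.194e+04∠-89.7° Ω.
Step 4 — Source phasor: V = 17.2∠0.0° V = 17.2 V.
Step 5 — Ohm's law: I = V / Z_total = (17.2) / (100 - j2.194e+04) = 3.574e-06 + j0.000784 A.
Step 6 — Convert to polar: |I| = 0.000784 A, ∠I = 89.7°.

I = 0.000784∠89.7° A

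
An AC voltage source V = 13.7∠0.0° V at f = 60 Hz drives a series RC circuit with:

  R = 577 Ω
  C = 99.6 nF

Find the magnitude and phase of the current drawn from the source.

Step 1 — Angular frequency: ω = 2π·f = 2π·60 = 377 rad/s.
Step 2 — Component impedances:
  R: Z = R = 577 Ω
  C: Z = 1/(jωC) = -j/(ω·C) = 0 - j2.663e+04 Ω
Step 3 — Series combination: Z_total = R + C = 577 - j2.663e+04 Ω = 2.664e+04∠-88.8° Ω.
Step 4 — Source phasor: V = 13.7∠0.0° V = 13.7 V.
Step 5 — Ohm's law: I = V / Z_total = (13.7) / (577 - j2.663e+04) = 1.114e-05 + j0.0005142 A.
Step 6 — Convert to polar: |I| = 0.0005143 A, ∠I = 88.8°.

I = 0.0005143∠88.8° A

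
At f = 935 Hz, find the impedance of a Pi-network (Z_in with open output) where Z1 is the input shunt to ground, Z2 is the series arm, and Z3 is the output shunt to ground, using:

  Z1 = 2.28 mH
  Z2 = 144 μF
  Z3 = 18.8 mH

Step 1 — Angular frequency: ω = 2π·f = 2π·935 = 5875 rad/s.
Step 2 — Component impedances:
  Z1: Z = jωL = j·5875·0.00228 = 0 + j13.39 Ω
  Z2: Z = 1/(jωC) = -j/(ω·C) = 0 - j1.182 Ω
  Z3: Z = jωL = j·5875·0.0188 = 0 + j110.4 Ω
Step 3 — With open output, the series arm Z2 and the output shunt Z3 appear in series to ground: Z2 + Z3 = 0 + j109.3 Ω.
Step 4 — Parallel with input shunt Z1: Z_in = Z1 || (Z2 + Z3) = 0 + j11.93 Ω = 11.93∠90.0° Ω.

Z = 0 + j11.93 Ω = 11.93∠90.0° Ω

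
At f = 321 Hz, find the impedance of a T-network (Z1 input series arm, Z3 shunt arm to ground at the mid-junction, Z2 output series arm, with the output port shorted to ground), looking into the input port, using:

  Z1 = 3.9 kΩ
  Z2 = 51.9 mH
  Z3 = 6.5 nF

Step 1 — Angular frequency: ω = 2π·f = 2π·321 = 2017 rad/s.
Step 2 — Component impedances:
  Z1: Z = R = 3900 Ω
  Z2: Z = jωL = j·2017·0.0519 = 0 + j104.7 Ω
  Z3: Z = 1/(jωC) = -j/(ω·C) = 0 - j7.628e+04 Ω
Step 3 — With the output port shorted to ground, the output series arm Z2 runs from the junction to ground; the shunt arm Z3 also runs from the junction to ground. They appear in parallel: Z3 || Z2 = 0 + j104.8 Ω.
Step 4 — Series with input arm Z1: Z_in = Z1 + (Z3 || Z2) = 3900 + j104.8 Ω = 3901∠1.5° Ω.

Z = 3900 + j104.8 Ω = 3901∠1.5° Ω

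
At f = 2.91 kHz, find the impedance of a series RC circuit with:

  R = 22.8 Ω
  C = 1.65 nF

Step 1 — Angular frequency: ω = 2π·f = 2π·2910 = 1.828e+04 rad/s.
Step 2 — Component impedances:
  R: Z = R = 22.8 Ω
  C: Z = 1/(jωC) = -j/(ω·C) = 0 - j3.315e+04 Ω
Step 3 — Series combination: Z_total = R + C = 22.8 - j3.315e+04 Ω = 3.315e+04∠-90.0° Ω.

Z = 22.8 - j3.315e+04 Ω = 3.315e+04∠-90.0° Ω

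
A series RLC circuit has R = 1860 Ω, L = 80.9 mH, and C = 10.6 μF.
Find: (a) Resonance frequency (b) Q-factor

Step 1 — Resonance condition Im(Z)=0 gives ω₀ = 1/√(LC).
Step 2 — ω₀ = 1/√(0.0809·1.06e-05) = 1080 rad/s.
Step 3 — f₀ = ω₀/(2π) = 171.9 Hz.
Step 4 — Series Q: Q = ω₀L/R = 1080·0.0809/1860 = 0.04697.

(a) f₀ = 171.9 Hz  (b) Q = 0.04697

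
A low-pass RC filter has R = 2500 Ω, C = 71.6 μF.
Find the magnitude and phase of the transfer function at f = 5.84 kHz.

Step 1 — Angular frequency: ω = 2π·5840 = 3.669e+04 rad/s.
Step 2 — Transfer function: H(jω) = 1/(1 + jωRC).
Step 3 — Denominator: 1 + jωRC = 1 + j·3.669e+04·2500·7.16e-05 = 1 + j6568.
Step 4 — H = 2.318e-08 - j0.0001522.
Step 5 — Magnitude: |H| = 0.0001522 (-76.3 dB); phase: φ = -90.0°.

|H| = 0.0001522 (-76.3 dB), φ = -90.0°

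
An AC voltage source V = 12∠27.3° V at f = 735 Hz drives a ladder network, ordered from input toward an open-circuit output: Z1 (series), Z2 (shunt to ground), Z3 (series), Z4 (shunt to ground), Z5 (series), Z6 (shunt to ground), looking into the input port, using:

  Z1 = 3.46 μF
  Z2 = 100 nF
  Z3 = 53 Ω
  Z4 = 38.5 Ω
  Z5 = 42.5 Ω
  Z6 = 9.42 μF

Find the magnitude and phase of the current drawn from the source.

Step 1 — Angular frequency: ω = 2π·f = 2π·735 = 4618 rad/s.
Step 2 — Component impedances:
  Z1: Z = 1/(jωC) = -j/(ω·C) = 0 - j62.58 Ω
  Z2: Z = 1/(jωC) = -j/(ω·C) = 0 - j2165 Ω
  Z3: Z = R = 53 Ω
  Z4: Z = R = 38.5 Ω
  Z5: Z = R = 42.5 Ω
  Z6: Z = 1/(jωC) = -j/(ω·C) = 0 - j22.99 Ω
Step 3 — Ladder network (open output): work backward from the far end, alternating series and parallel combinations. Z_in = 74.15 - j69.93 Ω = 101.9∠-43.3° Ω.
Step 4 — Source phasor: V = 12∠27.3° V = 10.66 + j5.504 V.
Step 5 — Ohm's law: I = V / Z_total = (10.66 + j5.504) / (74.15 - j69.93) = 0.03907 + j0.1111 A.
Step 6 — Convert to polar: |I| = 0.1177 A, ∠I = 70.6°.

I = 0.1177∠70.6° A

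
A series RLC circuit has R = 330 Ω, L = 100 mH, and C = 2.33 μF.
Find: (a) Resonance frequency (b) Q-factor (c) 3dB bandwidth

Step 1 — Resonance condition Im(Z)=0 gives ω₀ = 1/√(LC).
Step 2 — ω₀ = 1/√(0.1·2.33e-06) = 2072 rad/s.
Step 3 — f₀ = ω₀/(2π) = 329.7 Hz.
Step 4 — Series Q: Q = ω₀L/R = 2072·0.1/330 = 0.6278.
Step 5 — 3dB bandwidth: Δω = ω₀/Q = 3300 rad/s; BW = Δω/(2π) = 525.2 Hz.

(a) f₀ = 329.7 Hz  (b) Q = 0.6278  (c) BW = 525.2 Hz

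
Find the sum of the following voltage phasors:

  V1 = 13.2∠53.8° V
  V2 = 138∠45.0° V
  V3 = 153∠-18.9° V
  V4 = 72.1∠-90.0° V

Step 1 — Convert each phasor to rectangular form:
  V1 = 13.2·(cos(53.8°) + j·sin(53.8°)) = 7.796 + j10.65 V
  V2 = 138·(cos(45.0°) + j·sin(45.0°)) = 97.58 + j97.58 V
  V3 = 153·(cos(-18.9°) + j·sin(-18.9°)) = 144.8 - j49.56 V
  V4 = 72.1·(cos(-90.0°) + j·sin(-90.0°)) = 0 - j72.1 V
Step 2 — Sum components: V_total = 250.1 - j13.43 V.
Step 3 — Convert to polar: |V_total| = 250.5 V, ∠V_total = -3.1°.

V_total = 250.5∠-3.1° V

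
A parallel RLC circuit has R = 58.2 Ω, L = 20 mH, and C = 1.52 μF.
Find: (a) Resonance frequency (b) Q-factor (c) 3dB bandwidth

Step 1 — Resonance: ω₀ = 1/√(LC) = 1/√(0.02·1.52e-06) = 5735 rad/s.
Step 2 — f₀ = ω₀/(2π) = 912.8 Hz.
Step 3 — Parallel Q: Q = R/(ω₀L) = 58.2/(5735·0.02) = 0.5074.
Step 4 — Bandwidth: Δω = ω₀/Q = 1.13e+04 rad/s; BW = Δω/(2π) = 1799 Hz.

(a) f₀ = 912.8 Hz  (b) Q = 0.5074  (c) BW = 1799 Hz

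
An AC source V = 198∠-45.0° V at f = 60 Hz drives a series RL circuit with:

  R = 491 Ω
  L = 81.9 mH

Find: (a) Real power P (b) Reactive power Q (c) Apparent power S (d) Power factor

Step 1 — Angular frequency: ω = 2π·f = 2π·60 = 377 rad/s.
Step 2 — Component impedances:
  R: Z = R = 491 Ω
  L: Z = jωL = j·377·0.0819 = 0 + j30.88 Ω
Step 3 — Series combination: Z_total = R + L = 491 + j30.88 Ω = 492∠3.6° Ω.
Step 4 — Source phasor: V = 198∠-45.0° V = 140 - j140 V.
Step 5 — Current: I = V / Z = 0.2662 - j0.3019 A = 0.4025∠-48.6° A.
Step 6 — Complex power: S = V·I* = 79.53 + j5.001 VA.
Step 7 — Real power: P = Re(S) = 79.53 W.
Step 8 — Reactive power: Q = Im(S) = 5.001 VAR.
Step 9 — Apparent power: |S| = 79.69 VA.
Step 10 — Power factor: PF = P/|S| = 0.998 (lagging).

(a) P = 79.53 W  (b) Q = 5.001 VAR  (c) S = 79.69 VA  (d) PF = 0.998 (lagging)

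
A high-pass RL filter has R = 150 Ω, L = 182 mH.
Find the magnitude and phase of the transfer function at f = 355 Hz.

Step 1 — Angular frequency: ω = 2π·355 = 2231 rad/s.
Step 2 — Transfer function: H(jω) = jωL/(R + jωL).
Step 3 — Numerator jωL = j·406; denominator R + jωL = 150 + j406.
Step 4 — H = 0.8799 + j0.3251.
Step 5 — Magnitude: |H| = 0.938 (-0.6 dB); phase: φ = 20.3°.

|H| = 0.938 (-0.6 dB), φ = 20.3°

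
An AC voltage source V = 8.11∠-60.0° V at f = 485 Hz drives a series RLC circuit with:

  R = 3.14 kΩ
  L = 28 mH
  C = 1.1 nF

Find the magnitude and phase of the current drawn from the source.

Step 1 — Angular frequency: ω = 2π·f = 2π·485 = 3047 rad/s.
Step 2 — Component impedances:
  R: Z = R = 3140 Ω
  L: Z = jωL = j·3047·0.028 = 0 + j85.33 Ω
  C: Z = 1/(jωC) = -j/(ω·C) = 0 - j2.983e+05 Ω
Step 3 — Series combination: Z_total = R + L + C = 3140 - j2.982e+05 Ω = 2.983e+05∠-89.4° Ω.
Step 4 — Source phasor: V = 8.11∠-60.0° V = 4.055 - j7.023 V.
Step 5 — Ohm's law: I = V / Z_total = (4.055 - j7.023) / (3140 - j2.982e+05) = 2.369e-05 + j1.335e-05 A.
Step 6 — Convert to polar: |I| = 2.719e-05 A, ∠I = 29.4°.

I = 2.719e-05∠29.4° A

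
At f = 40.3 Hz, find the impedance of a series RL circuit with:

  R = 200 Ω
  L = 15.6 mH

Step 1 — Angular frequency: ω = 2π·f = 2π·40.3 = 253.2 rad/s.
Step 2 — Component impedances:
  R: Z = R = 200 Ω
  L: Z = jωL = j·253.2·0.0156 = 0 + j3.95 Ω
Step 3 — Series combination: Z_total = R + L = 200 + j3.95 Ω = 200∠1.1° Ω.

Z = 200 + j3.95 Ω = 200∠1.1° Ω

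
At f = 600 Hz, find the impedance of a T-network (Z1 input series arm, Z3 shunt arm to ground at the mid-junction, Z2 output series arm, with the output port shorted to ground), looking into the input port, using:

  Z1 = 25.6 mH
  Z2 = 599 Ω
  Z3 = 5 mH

Step 1 — Angular frequency: ω = 2π·f = 2π·600 = 3770 rad/s.
Step 2 — Component impedances:
  Z1: Z = jωL = j·3770·0.0256 = 0 + j96.51 Ω
  Z2: Z = R = 599 Ω
  Z3: Z = jωL = j·3770·0.005 = 0 + j18.85 Ω
Step 3 — With the output port shorted to ground, the output series arm Z2 runs from the junction to ground; the shunt arm Z3 also runs from the junction to ground. They appear in parallel: Z3 || Z2 = 0.5926 + j18.83 Ω.
Step 4 — Series with input arm Z1: Z_in = Z1 + (Z3 || Z2) = 0.5926 + j115.3 Ω = 115.3∠89.7° Ω.

Z = 0.5926 + j115.3 Ω = 115.3∠89.7° Ω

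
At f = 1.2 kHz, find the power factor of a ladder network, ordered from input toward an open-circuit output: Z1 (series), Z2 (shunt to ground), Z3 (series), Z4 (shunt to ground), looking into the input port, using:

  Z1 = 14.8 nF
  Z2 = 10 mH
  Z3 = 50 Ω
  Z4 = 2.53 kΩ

Step 1 — Angular frequency: ω = 2π·f = 2π·1200 = 7540 rad/s.
Step 2 — Component impedances:
  Z1: Z = 1/(jωC) = -j/(ω·C) = 0 - j8961 Ω
  Z2: Z = jωL = j·7540·0.01 = 0 + j75.4 Ω
  Z3: Z = R = 50 Ω
  Z4: Z = R = 2530 Ω
Step 3 — Ladder network (open output): work backward from the far end, alternating series and parallel combinations. Z_in = 2.202 - j8886 Ω = 8886∠-90.0° Ω.
Step 4 — Power factor: PF = cos(φ) = Re(Z)/|Z| = 2.202/8886 = 0.0002478.
Step 5 — Type: Im(Z) = -8886 ⇒ leading (phase φ = -90.0°).

PF = 0.0002478 (leading, φ = -90.0°)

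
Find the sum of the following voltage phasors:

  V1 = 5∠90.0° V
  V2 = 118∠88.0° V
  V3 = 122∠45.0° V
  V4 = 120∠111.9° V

Step 1 — Convert each phasor to rectangular form:
  V1 = 5·(cos(90.0°) + j·sin(90.0°)) = 0 + j5 V
  V2 = 118·(cos(88.0°) + j·sin(88.0°)) = 4.118 + j117.9 V
  V3 = 122·(cos(45.0°) + j·sin(45.0°)) = 86.27 + j86.27 V
  V4 = 120·(cos(111.9°) + j·sin(111.9°)) = -44.76 + j111.3 V
Step 2 — Sum components: V_total = 45.63 + j320.5 V.
Step 3 — Convert to polar: |V_total| = 323.8 V, ∠V_total = 81.9°.

V_total = 323.8∠81.9° V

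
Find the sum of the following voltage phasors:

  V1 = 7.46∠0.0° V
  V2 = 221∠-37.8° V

Step 1 — Convert each phasor to rectangular form:
  V1 = 7.46·(cos(0.0°) + j·sin(0.0°)) = 7.46 V
  V2 = 221·(cos(-37.8°) + j·sin(-37.8°)) = 174.6 - j135.5 V
Step 2 — Sum components: V_total = 182.1 - j135.5 V.
Step 3 — Convert to polar: |V_total| = 226.9 V, ∠V_total = -36.6°.

V_total = 226.9∠-36.6° V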